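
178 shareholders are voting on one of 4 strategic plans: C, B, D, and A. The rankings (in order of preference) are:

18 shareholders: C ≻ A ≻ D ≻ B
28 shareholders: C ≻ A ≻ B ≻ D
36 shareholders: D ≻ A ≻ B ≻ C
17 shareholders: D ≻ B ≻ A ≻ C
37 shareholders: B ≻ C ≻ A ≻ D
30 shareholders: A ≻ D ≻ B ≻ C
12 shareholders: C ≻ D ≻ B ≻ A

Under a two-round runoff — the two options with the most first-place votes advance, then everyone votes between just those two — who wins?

Round 1 first-place votes: C 58, B 37, D 53, A 30.
C and D advance.
Runoff: C is preferred to D by 95 voters; D by 83.
C wins the runoff.

C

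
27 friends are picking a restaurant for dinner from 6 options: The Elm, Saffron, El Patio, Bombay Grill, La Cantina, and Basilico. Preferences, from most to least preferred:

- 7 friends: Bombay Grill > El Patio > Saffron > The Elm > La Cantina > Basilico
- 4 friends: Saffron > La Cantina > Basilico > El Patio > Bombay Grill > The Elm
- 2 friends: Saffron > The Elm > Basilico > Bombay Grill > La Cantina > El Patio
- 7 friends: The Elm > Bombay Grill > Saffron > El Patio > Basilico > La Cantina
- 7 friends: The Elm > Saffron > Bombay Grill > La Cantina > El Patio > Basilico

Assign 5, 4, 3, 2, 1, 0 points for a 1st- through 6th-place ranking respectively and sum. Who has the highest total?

The Elm: 7·2 + 4·0 + 2·4 + 7·5 + 7·5 = 92
Saffron: 7·3 + 4·5 + 2·5 + 7·3 + 7·4 = 100
El Patio: 7·4 + 4·2 + 2·0 + 7·2 + 7·1 = 57
Bombay Grill: 7·5 + 4·1 + 2·2 + 7·4 + 7·3 = 92
La Cantina: 7·1 + 4·4 + 2·1 + 7·0 + 7·2 = 39
Basilico: 7·0 + 4·3 + 2·3 + 7·1 + 7·0 = 25
Saffron has the highest Borda score (100).

Saffron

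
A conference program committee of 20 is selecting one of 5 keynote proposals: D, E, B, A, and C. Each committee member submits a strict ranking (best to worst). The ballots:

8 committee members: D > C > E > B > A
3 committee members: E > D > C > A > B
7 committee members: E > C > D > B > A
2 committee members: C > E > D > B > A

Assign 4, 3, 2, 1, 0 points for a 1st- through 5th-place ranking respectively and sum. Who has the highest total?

E

D: 8·4 + 3·3 + 7·2 + 2·2 = 59
E: 8·2 + 3·4 + 7·4 + 2·3 = 62
B: 8·1 + 3·0 + 7·1 + 2·1 = 17
A: 8·0 + 3·1 + 7·0 + 2·0 = 3
C: 8·3 + 3·2 + 7·3 + 2·4 = 59
E has the highest Borda score (62).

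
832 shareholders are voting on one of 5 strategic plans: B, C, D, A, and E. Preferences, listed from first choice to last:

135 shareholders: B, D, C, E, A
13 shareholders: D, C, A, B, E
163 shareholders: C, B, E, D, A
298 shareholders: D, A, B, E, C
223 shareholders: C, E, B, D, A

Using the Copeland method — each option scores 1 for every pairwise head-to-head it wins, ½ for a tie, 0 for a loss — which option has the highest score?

B

B: beats C, D, A, and E → score 4.
C: beats A and E; loses to B and D → score 2.
D: beats C, A, and E; loses to B → score 3.
A: loses to B, C, D, and E → score 0.
E: beats A; loses to B, C, and D → score 1.
B has the best pairwise record.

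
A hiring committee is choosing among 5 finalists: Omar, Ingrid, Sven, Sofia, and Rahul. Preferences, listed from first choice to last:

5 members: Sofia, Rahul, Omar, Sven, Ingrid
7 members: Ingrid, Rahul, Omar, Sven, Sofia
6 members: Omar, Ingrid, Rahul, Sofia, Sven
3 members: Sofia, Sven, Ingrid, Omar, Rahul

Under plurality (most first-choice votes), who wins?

Sofia

First-place votes: Omar 6, Ingrid 7, Sven 0, Sofia 8, Rahul 0.
Sofia has the most first-place votes.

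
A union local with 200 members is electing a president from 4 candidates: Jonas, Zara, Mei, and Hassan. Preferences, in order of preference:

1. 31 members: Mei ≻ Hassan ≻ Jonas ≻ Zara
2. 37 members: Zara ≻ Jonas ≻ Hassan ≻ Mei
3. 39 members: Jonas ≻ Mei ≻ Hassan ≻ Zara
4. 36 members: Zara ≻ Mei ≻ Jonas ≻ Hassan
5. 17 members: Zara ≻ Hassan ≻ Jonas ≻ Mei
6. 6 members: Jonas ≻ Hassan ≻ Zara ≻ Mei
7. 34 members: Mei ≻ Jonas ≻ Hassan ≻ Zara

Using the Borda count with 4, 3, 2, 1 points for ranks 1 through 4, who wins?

Jonas

Jonas: 31·2 + 37·3 + 39·4 + 36·2 + 17·2 + 6·4 + 34·3 = 561
Zara: 31·1 + 37·4 + 39·1 + 36·4 + 17·4 + 6·2 + 34·1 = 476
Mei: 31·4 + 37·1 + 39·3 + 36·3 + 17·1 + 6·1 + 34·4 = 545
Hassan: 31·3 + 37·2 + 39·2 + 36·1 + 17·3 + 6·3 + 34·2 = 418
Jonas has the highest Borda score (561).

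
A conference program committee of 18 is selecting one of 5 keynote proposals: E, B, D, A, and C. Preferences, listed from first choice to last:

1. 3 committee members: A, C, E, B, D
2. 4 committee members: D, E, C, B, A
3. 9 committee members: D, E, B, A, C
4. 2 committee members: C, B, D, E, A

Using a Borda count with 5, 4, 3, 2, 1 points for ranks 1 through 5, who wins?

E: 3·3 + 4·4 + 9·4 + 2·2 = 65
B: 3·2 + 4·2 + 9·3 + 2·4 = 49
D: 3·1 + 4·5 + 9·5 + 2·3 = 74
A: 3·5 + 4·1 + 9·2 + 2·1 = 39
C: 3·4 + 4·3 + 9·1 + 2·5 = 43
D has the highest Borda score (74).

D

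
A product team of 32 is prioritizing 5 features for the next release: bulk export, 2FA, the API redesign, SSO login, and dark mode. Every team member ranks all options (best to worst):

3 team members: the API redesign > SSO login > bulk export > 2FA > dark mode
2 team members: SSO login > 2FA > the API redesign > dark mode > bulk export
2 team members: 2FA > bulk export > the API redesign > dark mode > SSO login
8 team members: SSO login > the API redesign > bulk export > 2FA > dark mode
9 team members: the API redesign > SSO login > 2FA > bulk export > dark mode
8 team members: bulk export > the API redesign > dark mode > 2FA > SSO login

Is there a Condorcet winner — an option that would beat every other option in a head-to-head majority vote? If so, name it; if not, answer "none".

the API redesign

the API redesign vs bulk export: 22–10 for the API redesign.
the API redesign vs 2FA: 28–4 for the API redesign.
the API redesign vs SSO login: 22–10 for the API redesign.
the API redesign vs dark mode: 32–0 for the API redesign.
the API redesign beats every other option head-to-head.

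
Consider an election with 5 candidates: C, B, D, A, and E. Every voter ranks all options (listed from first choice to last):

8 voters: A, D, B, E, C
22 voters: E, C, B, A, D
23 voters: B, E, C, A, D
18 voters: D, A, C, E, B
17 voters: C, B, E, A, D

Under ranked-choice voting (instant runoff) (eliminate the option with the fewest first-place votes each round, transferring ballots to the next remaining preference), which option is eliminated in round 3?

Round 1: C 17, B 23, D 18, A 8, E 22. Eliminate A.
Round 2: C 17, B 23, D 26, E 22. Eliminate C.
Round 3: B 40, D 26, E 22. Eliminate E.

E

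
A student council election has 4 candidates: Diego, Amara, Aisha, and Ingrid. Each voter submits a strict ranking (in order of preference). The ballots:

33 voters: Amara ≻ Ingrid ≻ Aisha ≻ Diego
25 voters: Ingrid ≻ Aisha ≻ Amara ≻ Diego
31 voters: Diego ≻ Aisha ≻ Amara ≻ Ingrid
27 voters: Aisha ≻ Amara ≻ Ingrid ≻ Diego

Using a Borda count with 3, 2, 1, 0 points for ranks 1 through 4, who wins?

Diego: 33·0 + 25·0 + 31·3 + 27·0 = 93
Amara: 33·3 + 25·1 + 31·1 + 27·2 = 209
Aisha: 33·1 + 25·2 + 31·2 + 27·3 = 226
Ingrid: 33·2 + 25·3 + 31·0 + 27·1 = 168
Aisha has the highest Borda score (226).

Aisha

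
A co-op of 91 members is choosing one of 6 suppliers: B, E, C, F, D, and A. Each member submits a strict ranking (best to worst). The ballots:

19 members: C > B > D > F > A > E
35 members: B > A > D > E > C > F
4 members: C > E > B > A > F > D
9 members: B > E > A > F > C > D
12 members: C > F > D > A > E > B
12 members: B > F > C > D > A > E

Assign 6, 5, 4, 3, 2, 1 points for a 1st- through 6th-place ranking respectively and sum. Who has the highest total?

B

B: 19·5 + 35·6 + 4·4 + 9·6 + 12·1 + 12·6 = 459
E: 19·1 + 35·3 + 4·5 + 9·5 + 12·2 + 12·1 = 225
C: 19·6 + 35·2 + 4·6 + 9·2 + 12·6 + 12·4 = 346
F: 19·3 + 35·1 + 4·2 + 9·3 + 12·5 + 12·5 = 247
D: 19·4 + 35·4 + 4·1 + 9·1 + 12·4 + 12·3 = 313
A: 19·2 + 35·5 + 4·3 + 9·4 + 12·3 + 12·2 = 321
B has the highest Borda score (459).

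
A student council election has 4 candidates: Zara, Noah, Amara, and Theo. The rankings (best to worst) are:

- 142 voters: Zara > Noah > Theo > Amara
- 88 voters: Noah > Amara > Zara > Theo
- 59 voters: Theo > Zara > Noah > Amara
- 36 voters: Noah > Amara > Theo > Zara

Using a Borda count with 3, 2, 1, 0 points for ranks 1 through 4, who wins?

Noah

Zara: 142·3 + 88·1 + 59·2 + 36·0 = 632
Noah: 142·2 + 88·3 + 59·1 + 36·3 = 715
Amara: 142·0 + 88·2 + 59·0 + 36·2 = 248
Theo: 142·1 + 88·0 + 59·3 + 36·1 = 355
Noah has the highest Borda score (715).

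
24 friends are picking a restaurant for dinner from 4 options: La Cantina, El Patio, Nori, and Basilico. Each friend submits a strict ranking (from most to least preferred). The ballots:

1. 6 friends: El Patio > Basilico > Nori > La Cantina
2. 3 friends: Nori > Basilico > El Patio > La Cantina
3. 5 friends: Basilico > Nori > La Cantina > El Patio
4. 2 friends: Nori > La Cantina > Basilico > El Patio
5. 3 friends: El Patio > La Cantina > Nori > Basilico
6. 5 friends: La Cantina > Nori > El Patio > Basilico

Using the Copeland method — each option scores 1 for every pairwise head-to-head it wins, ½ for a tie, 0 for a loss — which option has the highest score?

Nori

La Cantina: ties El Patio; loses to Nori and Basilico → score 0.5.
El Patio: beats Basilico; ties La Cantina; loses to Nori → score 1.5.
Nori: beats La Cantina, El Patio, and Basilico → score 3.
Basilico: beats La Cantina; loses to El Patio and Nori → score 1.
Nori has the best pairwise record.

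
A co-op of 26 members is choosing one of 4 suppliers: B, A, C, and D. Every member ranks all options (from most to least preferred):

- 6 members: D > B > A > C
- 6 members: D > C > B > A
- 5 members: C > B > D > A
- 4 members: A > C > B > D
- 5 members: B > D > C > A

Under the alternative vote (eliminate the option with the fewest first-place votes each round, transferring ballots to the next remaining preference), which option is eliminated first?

A

Round 1: B 5, A 4, C 5, D 12. Eliminate A.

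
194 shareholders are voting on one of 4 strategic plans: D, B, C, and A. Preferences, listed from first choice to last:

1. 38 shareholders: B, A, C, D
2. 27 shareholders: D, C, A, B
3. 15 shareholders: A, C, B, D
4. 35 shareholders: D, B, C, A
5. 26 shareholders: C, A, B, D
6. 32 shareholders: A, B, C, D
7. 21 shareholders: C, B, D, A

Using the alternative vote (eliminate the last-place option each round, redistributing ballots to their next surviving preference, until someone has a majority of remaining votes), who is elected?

A

Round 1: D 62, B 38, C 47, A 47. Eliminate B.
Round 2: D 62, C 47, A 85. Eliminate C.
Round 3: D 83, A 111. A has a majority.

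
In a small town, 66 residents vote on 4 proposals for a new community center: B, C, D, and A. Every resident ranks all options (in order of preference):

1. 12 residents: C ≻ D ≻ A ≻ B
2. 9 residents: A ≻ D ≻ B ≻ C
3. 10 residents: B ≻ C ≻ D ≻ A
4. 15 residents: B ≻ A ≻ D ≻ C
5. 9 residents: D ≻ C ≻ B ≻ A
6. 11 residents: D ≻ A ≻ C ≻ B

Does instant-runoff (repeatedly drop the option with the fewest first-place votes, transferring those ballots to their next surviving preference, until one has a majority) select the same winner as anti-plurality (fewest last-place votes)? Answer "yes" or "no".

yes

Instant-runoff — R1 B 25, C 12, D 20, A 9 (A out); R2 B 25, C 12, D 29 (C out); R3 B 25, D 41 (D winner). Winner: D.
Anti-plurality — last-place votes: B 23, C 24, D 0, A 19. Winner: D.
The two methods agree.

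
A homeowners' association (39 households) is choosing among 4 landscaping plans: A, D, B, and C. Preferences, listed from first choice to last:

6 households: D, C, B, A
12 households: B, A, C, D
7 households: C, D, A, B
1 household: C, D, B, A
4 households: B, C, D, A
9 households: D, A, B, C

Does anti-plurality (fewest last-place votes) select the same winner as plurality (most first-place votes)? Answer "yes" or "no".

yes

Anti-plurality — last-place votes: A 11, D 12, B 7, C 9. Winner: B.
Plurality — first-place votes: A 0, D 15, B 16, C 8. Winner: B.
The two methods agree.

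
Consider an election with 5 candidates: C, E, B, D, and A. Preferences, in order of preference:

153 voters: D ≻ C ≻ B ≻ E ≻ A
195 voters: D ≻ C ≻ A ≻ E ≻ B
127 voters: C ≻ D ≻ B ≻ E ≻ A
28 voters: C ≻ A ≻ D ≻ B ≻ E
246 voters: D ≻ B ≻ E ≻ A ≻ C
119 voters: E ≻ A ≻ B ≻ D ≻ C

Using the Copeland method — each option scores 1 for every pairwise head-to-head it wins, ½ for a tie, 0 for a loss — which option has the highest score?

D

C: beats E, B, and A; loses to D → score 3.
E: beats A; loses to C, B, and D → score 1.
B: beats E and A; loses to C and D → score 2.
D: beats C, E, B, and A → score 4.
A: loses to C, E, B, and D → score 0.
D has the best pairwise record.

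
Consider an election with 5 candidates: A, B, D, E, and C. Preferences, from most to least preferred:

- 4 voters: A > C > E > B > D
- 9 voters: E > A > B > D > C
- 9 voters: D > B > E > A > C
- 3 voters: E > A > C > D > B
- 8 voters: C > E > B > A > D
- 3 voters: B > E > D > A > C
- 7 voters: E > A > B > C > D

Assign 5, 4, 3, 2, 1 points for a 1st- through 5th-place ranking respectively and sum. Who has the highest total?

A: 4·5 + 9·4 + 9·2 + 3·4 + 8·2 + 3·2 + 7·4 = 136
B: 4·2 + 9·3 + 9·4 + 3·1 + 8·3 + 3·5 + 7·3 = 134
D: 4·1 + 9·2 + 9·5 + 3·2 + 8·1 + 3·3 + 7·1 = 97
E: 4·3 + 9·5 + 9·3 + 3·5 + 8·4 + 3·4 + 7·5 = 178
C: 4·4 + 9·1 + 9·1 + 3·3 + 8·5 + 3·1 + 7·2 = 100
E has the highest Borda score (178).

E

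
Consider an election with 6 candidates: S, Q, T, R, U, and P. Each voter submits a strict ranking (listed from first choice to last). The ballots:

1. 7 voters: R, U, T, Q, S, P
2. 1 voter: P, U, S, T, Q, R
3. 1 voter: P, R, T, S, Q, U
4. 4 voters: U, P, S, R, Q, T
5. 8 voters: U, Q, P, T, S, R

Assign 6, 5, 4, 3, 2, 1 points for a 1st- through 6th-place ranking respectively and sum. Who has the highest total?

S: 7·2 + 1·4 + 1·3 + 4·4 + 8·2 = 53
Q: 7·3 + 1·2 + 1·2 + 4·2 + 8·5 = 73
T: 7·4 + 1·3 + 1·4 + 4·1 + 8·3 = 63
R: 7·6 + 1·1 + 1·5 + 4·3 + 8·1 = 68
U: 7·5 + 1·5 + 1·1 + 4·6 + 8·6 = 113
P: 7·1 + 1·6 + 1·6 + 4·5 + 8·4 = 71
U has the highest Borda score (113).

U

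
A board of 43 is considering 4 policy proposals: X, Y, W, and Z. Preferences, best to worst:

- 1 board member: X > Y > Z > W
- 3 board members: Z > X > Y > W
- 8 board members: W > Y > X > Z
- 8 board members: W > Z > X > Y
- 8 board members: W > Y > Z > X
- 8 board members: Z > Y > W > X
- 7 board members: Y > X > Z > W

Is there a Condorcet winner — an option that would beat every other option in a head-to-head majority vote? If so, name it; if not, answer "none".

W vs X: 32–11 for W.
W vs Y: 24–19 for W.
W vs Z: 24–19 for W.
W beats every other option head-to-head.

W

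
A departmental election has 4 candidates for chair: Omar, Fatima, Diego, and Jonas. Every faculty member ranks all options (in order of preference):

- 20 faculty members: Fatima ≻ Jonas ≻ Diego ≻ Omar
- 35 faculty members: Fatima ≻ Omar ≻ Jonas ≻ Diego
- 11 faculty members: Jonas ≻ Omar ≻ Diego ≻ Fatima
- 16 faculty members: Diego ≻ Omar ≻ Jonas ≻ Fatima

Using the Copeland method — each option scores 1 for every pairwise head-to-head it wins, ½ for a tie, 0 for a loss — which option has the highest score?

Fatima

Omar: beats Diego and Jonas; loses to Fatima → score 2.
Fatima: beats Omar, Diego, and Jonas → score 3.
Diego: loses to Omar, Fatima, and Jonas → score 0.
Jonas: beats Diego; loses to Omar and Fatima → score 1.
Fatima has the best pairwise record.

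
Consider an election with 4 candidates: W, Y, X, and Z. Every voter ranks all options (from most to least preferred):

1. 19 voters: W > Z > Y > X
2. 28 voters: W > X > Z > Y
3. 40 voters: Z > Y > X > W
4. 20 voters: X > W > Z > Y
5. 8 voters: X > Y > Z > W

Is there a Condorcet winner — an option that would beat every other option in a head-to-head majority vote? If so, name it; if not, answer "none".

Checking pairwise contests:
X beats W 68–47.
W beats Y 67–48.
Y beats X 59–56.
W beats Z 67–48.
Every option loses at least one head-to-head, so there is no Condorcet winner.

none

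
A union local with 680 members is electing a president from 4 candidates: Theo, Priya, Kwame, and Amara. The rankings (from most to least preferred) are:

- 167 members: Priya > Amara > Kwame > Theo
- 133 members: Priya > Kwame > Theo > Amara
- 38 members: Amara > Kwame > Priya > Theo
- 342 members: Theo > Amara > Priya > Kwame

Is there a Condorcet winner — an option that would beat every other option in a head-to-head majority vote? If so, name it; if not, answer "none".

Theo vs Priya: 342–338 for Theo.
Theo vs Kwame: 342–338 for Theo.
Theo vs Amara: 475–205 for Theo.
Theo beats every other option head-to-head.

Theo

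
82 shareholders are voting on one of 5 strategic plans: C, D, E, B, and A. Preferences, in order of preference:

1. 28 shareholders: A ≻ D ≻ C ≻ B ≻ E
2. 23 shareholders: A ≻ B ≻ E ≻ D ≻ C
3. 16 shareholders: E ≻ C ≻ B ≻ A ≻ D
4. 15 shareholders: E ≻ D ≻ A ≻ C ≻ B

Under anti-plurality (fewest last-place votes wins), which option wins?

A

Last-place votes: C 23, D 16, E 28, B 15, A 0.
A is ranked last by the fewest voters, so A wins.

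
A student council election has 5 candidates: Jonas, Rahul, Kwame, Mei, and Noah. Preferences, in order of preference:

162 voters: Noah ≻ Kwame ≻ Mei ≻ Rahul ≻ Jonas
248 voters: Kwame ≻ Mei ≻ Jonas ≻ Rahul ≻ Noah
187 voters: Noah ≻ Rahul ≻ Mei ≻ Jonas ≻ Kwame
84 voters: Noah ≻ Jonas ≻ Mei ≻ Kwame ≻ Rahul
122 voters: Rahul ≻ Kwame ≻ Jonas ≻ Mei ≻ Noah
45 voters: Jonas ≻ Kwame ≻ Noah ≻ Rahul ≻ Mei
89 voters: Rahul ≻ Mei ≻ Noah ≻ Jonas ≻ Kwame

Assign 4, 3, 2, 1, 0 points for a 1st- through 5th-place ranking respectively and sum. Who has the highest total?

Kwame

Jonas: 162·0 + 248·2 + 187·1 + 84·3 + 122·2 + 45·4 + 89·1 = 1448
Rahul: 162·1 + 248·1 + 187·3 + 84·0 + 122·4 + 45·1 + 89·4 = 1860
Kwame: 162·3 + 248·4 + 187·0 + 84·1 + 122·3 + 45·3 + 89·0 = 2063
Mei: 162·2 + 248·3 + 187·2 + 84·2 + 122·1 + 45·0 + 89·3 = 1999
Noah: 162·4 + 248·0 + 187·4 + 84·4 + 122·0 + 45·2 + 89·2 = 2000
Kwame has the highest Borda score (2063).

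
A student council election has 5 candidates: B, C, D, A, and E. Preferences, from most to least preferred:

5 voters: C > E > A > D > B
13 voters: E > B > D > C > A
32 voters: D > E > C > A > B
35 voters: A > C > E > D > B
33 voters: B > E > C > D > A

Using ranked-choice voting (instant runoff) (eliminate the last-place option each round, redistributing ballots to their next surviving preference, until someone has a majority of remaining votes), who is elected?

A

Round 1: B 33, C 5, D 32, A 35, E 13. Eliminate C.
Round 2: B 33, D 32, A 35, E 18. Eliminate E.
Round 3: B 46, D 32, A 40. Eliminate D.
Round 4: B 46, A 72. A has a majority.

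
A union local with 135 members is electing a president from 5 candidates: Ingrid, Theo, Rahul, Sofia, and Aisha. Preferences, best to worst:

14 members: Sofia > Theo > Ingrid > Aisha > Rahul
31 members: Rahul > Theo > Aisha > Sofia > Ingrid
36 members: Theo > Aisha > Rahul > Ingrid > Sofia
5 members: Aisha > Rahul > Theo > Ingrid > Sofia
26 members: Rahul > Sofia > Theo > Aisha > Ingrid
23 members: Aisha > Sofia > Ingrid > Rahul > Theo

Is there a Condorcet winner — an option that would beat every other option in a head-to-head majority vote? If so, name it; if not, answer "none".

none

Checking pairwise contests:
Theo beats Ingrid 112–23.
Rahul beats Theo 85–50.
Aisha beats Rahul 78–57.
Theo beats Sofia 72–63.
Theo beats Aisha 107–28.
Every option loses at least one head-to-head, so there is no Condorcet winner.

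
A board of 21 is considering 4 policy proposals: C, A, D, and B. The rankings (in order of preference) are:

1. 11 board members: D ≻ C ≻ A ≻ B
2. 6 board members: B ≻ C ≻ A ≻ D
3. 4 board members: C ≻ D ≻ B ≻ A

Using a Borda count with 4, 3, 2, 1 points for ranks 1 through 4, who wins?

C: 11·3 + 6·3 + 4·4 = 67
A: 11·2 + 6·2 + 4·1 = 38
D: 11·4 + 6·1 + 4·3 = 62
B: 11·1 + 6·4 + 4·2 = 43
C has the highest Borda score (67).

C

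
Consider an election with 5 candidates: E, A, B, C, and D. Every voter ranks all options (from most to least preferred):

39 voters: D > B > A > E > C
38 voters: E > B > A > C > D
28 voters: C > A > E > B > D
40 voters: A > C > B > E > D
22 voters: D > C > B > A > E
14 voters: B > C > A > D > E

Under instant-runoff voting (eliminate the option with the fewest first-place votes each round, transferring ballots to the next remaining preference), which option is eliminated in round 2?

E

Round 1: E 38, A 40, B 14, C 28, D 61. Eliminate B.
Round 2: E 38, A 40, C 42, D 61. Eliminate E.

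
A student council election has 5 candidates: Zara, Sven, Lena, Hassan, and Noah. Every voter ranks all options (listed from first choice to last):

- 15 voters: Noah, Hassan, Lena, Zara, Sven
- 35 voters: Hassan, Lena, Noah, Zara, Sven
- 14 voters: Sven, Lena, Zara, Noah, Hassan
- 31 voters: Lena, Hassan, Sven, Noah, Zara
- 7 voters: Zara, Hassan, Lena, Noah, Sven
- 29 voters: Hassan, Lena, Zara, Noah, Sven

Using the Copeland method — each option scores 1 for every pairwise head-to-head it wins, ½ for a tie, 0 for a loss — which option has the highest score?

Hassan

Zara: beats Sven; loses to Lena, Hassan, and Noah → score 1.
Sven: loses to Zara, Lena, Hassan, and Noah → score 0.
Lena: beats Zara, Sven, and Noah; loses to Hassan → score 3.
Hassan: beats Zara, Sven, Lena, and Noah → score 4.
Noah: beats Zara and Sven; loses to Lena and Hassan → score 2.
Hassan has the best pairwise record.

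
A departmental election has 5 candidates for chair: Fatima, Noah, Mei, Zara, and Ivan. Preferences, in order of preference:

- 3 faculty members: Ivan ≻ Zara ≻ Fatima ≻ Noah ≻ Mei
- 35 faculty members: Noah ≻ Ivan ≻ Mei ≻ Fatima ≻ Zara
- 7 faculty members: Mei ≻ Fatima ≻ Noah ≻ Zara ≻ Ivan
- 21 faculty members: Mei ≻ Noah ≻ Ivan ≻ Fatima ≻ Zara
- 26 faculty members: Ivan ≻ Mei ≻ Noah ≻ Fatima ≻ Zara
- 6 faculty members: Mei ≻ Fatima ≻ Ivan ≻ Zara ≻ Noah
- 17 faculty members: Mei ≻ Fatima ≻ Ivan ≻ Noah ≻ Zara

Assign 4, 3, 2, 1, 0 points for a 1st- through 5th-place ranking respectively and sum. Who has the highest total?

Mei

Fatima: 3·2 + 35·1 + 7·3 + 21·1 + 26·1 + 6·3 + 17·3 = 178
Noah: 3·1 + 35·4 + 7·2 + 21·3 + 26·2 + 6·0 + 17·1 = 289
Mei: 3·0 + 35·2 + 7·4 + 21·4 + 26·3 + 6·4 + 17·4 = 352
Zara: 3·3 + 35·0 + 7·1 + 21·0 + 26·0 + 6·1 + 17·0 = 22
Ivan: 3·4 + 35·3 + 7·0 + 21·2 + 26·4 + 6·2 + 17·2 = 309
Mei has the highest Borda score (352).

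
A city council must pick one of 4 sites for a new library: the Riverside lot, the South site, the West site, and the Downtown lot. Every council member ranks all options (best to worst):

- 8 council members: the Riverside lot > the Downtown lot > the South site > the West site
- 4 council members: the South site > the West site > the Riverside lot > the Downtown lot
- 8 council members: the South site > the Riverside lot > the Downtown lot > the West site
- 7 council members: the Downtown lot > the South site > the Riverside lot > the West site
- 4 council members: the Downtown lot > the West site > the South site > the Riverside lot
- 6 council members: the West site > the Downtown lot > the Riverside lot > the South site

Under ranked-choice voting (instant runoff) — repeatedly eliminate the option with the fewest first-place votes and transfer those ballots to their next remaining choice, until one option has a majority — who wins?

the Downtown lot

Round 1: the Riverside lot 8, the South site 12, the West site 6, the Downtown lot 11. Eliminate the West site.
Round 2: the Riverside lot 8, the South site 12, the Downtown lot 17. Eliminate the Riverside lot.
Round 3: the South site 12, the Downtown lot 25. The Downtown lot has a majority.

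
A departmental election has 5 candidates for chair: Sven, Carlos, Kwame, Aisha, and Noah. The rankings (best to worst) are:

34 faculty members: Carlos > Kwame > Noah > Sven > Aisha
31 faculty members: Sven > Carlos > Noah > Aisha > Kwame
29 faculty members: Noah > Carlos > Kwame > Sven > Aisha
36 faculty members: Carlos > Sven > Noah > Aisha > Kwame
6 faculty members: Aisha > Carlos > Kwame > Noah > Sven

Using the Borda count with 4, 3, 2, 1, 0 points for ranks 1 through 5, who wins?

Carlos

Sven: 34·1 + 31·4 + 29·1 + 36·3 + 6·0 = 295
Carlos: 34·4 + 31·3 + 29·3 + 36·4 + 6·3 = 478
Kwame: 34·3 + 31·0 + 29·2 + 36·0 + 6·2 = 172
Aisha: 34·0 + 31·1 + 29·0 + 36·1 + 6·4 = 91
Noah: 34·2 + 31·2 + 29·4 + 36·2 + 6·1 = 324
Carlos has the highest Borda score (478).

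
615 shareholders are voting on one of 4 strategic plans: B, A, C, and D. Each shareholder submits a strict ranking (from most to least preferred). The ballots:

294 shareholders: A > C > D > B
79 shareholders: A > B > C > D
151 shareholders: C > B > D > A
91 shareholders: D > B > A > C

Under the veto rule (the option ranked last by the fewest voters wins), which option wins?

D

Last-place votes: B 294, A 151, C 91, D 79.
D is ranked last by the fewest voters, so D wins.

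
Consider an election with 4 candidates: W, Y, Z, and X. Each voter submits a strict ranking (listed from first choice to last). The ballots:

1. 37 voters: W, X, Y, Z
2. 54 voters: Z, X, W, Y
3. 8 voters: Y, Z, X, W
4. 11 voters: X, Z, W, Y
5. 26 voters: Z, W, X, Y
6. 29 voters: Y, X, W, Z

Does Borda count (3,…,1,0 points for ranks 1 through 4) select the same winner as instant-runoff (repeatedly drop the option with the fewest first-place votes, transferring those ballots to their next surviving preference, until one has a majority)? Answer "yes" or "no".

no

Borda — scores: W 257, Y 148, Z 278, X 307. Winner: X.
Instant-runoff — R1 W 37, Y 37, Z 80, X 11 (X out); R2 W 37, Y 37, Z 91 (Z winner). Winner: Z.
The two methods disagree.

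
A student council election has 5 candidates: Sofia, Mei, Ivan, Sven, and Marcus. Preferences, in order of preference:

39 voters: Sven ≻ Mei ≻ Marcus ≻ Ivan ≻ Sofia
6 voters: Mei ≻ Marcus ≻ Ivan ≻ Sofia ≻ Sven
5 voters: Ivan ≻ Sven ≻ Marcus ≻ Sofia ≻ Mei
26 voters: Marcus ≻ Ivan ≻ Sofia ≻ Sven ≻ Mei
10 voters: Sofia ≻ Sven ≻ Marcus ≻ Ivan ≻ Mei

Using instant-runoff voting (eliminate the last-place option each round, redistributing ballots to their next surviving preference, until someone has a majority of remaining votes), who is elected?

Round 1: Sofia 10, Mei 6, Ivan 5, Sven 39, Marcus 26. Eliminate Ivan.
Round 2: Sofia 10, Mei 6, Sven 44, Marcus 26. Sven has a majority.

Sven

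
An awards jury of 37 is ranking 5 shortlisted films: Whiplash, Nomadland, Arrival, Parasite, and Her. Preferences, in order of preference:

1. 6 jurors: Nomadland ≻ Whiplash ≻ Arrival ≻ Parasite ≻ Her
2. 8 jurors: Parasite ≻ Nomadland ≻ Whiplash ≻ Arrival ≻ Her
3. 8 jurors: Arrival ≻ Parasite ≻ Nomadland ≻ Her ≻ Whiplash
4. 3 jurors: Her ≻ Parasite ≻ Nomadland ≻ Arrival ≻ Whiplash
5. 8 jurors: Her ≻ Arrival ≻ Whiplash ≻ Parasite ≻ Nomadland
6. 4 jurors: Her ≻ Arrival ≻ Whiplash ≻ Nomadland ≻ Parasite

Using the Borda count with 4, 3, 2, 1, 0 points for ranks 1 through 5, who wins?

Arrival

Whiplash: 6·3 + 8·2 + 8·0 + 3·0 + 8·2 + 4·2 = 58
Nomadland: 6·4 + 8·3 + 8·2 + 3·2 + 8·0 + 4·1 = 74
Arrival: 6·2 + 8·1 + 8·4 + 3·1 + 8·3 + 4·3 = 91
Parasite: 6·1 + 8·4 + 8·3 + 3·3 + 8·1 + 4·0 = 79
Her: 6·0 + 8·0 + 8·1 + 3·4 + 8·4 + 4·4 = 68
Arrival has the highest Borda score (91).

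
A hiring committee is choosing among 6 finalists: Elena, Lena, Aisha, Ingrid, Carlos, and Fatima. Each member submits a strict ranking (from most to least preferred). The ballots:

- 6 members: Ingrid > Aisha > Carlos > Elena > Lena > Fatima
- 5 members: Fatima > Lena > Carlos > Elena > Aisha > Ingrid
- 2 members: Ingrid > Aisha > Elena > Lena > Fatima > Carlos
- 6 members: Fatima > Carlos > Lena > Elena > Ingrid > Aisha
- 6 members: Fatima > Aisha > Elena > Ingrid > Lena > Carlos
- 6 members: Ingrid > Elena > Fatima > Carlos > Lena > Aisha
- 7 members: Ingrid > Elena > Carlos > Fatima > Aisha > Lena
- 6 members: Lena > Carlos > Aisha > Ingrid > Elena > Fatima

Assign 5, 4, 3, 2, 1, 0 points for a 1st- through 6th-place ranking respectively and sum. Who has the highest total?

Elena: 6·2 + 5·2 + 2·3 + 6·2 + 6·3 + 6·4 + 7·4 + 6·1 = 116
Lena: 6·1 + 5·4 + 2·2 + 6·3 + 6·1 + 6·1 + 7·0 + 6·5 = 90
Aisha: 6·4 + 5·1 + 2·4 + 6·0 + 6·4 + 6·0 + 7·1 + 6·3 = 86
Ingrid: 6·5 + 5·0 + 2·5 + 6·1 + 6·2 + 6·5 + 7·5 + 6·2 = 135
Carlos: 6·3 + 5·3 + 2·0 + 6·4 + 6·0 + 6·2 + 7·3 + 6·4 = 114
Fatima: 6·0 + 5·5 + 2·1 + 6·5 + 6·5 + 6·3 + 7·2 + 6·0 = 119
Ingrid has the highest Borda score (135).

Ingrid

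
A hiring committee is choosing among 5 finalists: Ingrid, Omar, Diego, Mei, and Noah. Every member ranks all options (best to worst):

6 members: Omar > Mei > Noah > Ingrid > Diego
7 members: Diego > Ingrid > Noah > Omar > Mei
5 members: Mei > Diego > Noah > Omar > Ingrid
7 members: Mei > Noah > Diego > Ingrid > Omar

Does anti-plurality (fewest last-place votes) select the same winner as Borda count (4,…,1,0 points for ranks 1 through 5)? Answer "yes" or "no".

no

Anti-plurality — last-place votes: Ingrid 5, Omar 7, Diego 6, Mei 7, Noah 0. Winner: Noah.
Borda — scores: Ingrid 34, Omar 36, Diego 57, Mei 66, Noah 57. Winner: Mei.
The two methods disagree.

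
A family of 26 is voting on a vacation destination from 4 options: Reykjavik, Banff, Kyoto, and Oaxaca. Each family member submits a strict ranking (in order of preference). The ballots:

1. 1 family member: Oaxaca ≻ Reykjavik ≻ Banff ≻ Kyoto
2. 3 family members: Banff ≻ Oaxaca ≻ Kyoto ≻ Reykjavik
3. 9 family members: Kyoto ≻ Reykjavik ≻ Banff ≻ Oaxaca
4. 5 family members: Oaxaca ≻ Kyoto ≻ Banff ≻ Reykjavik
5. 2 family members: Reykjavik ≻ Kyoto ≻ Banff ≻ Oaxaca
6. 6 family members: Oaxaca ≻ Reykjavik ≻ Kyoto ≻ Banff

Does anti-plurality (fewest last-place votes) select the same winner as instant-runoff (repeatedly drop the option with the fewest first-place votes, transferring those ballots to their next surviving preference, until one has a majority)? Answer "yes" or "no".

Anti-plurality — last-place votes: Reykjavik 8, Banff 6, Kyoto 1, Oaxaca 11. Winner: Kyoto.
Instant-runoff — R1 Reykjavik 2, Banff 3, Kyoto 9, Oaxaca 12 (Reykjavik out); R2 Banff 3, Kyoto 11, Oaxaca 12 (Banff out); R3 Kyoto 11, Oaxaca 15 (Oaxaca winner). Winner: Oaxaca.
The two methods disagree.

no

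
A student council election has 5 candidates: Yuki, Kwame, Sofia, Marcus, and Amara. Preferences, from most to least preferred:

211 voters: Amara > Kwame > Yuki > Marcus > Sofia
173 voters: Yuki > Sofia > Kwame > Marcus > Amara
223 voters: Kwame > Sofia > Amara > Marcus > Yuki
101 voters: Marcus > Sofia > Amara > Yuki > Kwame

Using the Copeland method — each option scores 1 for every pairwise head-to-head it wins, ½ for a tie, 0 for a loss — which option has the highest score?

Kwame

Yuki: beats Sofia and Marcus; loses to Kwame and Amara → score 2.
Kwame: beats Yuki, Sofia, Marcus, and Amara → score 4.
Sofia: beats Marcus and Amara; loses to Yuki and Kwame → score 2.
Marcus: loses to Yuki, Kwame, Sofia, and Amara → score 0.
Amara: beats Yuki and Marcus; loses to Kwame and Sofia → score 2.
Kwame has the best pairwise record.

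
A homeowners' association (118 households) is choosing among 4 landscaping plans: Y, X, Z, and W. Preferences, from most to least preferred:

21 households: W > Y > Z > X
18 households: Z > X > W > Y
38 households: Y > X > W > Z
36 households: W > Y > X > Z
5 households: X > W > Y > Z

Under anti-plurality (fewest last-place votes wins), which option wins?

Last-place votes: Y 18, X 21, Z 79, W 0.
W is ranked last by the fewest voters, so W wins.

W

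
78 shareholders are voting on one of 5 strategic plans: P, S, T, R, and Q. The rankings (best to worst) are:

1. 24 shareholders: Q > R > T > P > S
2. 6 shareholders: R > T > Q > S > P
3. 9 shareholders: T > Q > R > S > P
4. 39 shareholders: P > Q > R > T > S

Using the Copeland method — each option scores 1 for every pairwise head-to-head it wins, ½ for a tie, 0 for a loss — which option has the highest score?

Q

P: beats S; ties T, R, and Q → score 2.5.
S: loses to P, T, R, and Q → score 0.
T: beats S; ties P; loses to R and Q → score 1.5.
R: beats S and T; ties P; loses to Q → score 2.5.
Q: beats S, T, and R; ties P → score 3.5.
Q has the best pairwise record.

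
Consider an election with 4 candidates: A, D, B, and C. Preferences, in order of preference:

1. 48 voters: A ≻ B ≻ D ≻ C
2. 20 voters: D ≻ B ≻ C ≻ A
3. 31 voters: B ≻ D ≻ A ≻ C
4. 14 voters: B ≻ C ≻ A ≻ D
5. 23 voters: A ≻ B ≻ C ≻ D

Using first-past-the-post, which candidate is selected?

First-place votes: A 71, D 20, B 45, C 0.
A has the most first-place votes.

A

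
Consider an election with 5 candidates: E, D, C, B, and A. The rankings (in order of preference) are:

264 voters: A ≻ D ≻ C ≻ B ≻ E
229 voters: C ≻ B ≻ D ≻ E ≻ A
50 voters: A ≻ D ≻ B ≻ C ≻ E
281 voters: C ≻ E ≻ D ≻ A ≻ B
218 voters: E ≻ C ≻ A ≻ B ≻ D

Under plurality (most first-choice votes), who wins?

C

First-place votes: E 218, D 0, C 510, B 0, A 314.
C has the most first-place votes.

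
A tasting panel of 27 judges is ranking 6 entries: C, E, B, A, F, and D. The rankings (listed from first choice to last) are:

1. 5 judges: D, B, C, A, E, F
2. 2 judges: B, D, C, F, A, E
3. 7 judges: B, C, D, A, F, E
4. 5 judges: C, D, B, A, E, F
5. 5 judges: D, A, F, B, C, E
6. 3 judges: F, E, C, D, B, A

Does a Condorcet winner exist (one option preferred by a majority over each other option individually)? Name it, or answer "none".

Checking pairwise contests:
B beats C 19–8.
C beats E 24–3.
D beats B 18–9.
C beats A 22–5.
C beats F 19–8.
C beats D 15–12.
Every option loses at least one head-to-head, so there is no Condorcet winner.

none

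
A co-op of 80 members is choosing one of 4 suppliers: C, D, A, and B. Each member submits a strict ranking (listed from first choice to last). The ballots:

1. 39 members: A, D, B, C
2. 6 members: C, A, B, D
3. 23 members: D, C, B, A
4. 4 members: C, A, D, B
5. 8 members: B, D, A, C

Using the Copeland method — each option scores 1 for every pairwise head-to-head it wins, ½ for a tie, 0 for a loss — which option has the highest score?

C: loses to D, A, and B → score 0.
D: beats C and B; loses to A → score 2.
A: beats C, D, and B → score 3.
B: beats C; loses to D and A → score 1.
A has the best pairwise record.

A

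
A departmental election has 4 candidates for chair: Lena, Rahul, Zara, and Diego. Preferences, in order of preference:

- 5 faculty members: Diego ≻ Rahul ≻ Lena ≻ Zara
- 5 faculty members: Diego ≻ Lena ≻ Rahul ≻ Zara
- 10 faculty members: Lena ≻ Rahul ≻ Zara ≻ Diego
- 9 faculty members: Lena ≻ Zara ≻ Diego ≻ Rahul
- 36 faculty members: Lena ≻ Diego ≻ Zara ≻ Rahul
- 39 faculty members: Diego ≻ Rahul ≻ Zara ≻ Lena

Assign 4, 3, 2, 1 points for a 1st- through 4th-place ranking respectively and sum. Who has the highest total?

Lena: 5·2 + 5·3 + 10·4 + 9·4 + 36·4 + 39·1 = 284
Rahul: 5·3 + 5·2 + 10·3 + 9·1 + 36·1 + 39·3 = 217
Zara: 5·1 + 5·1 + 10·2 + 9·3 + 36·2 + 39·2 = 207
Diego: 5·4 + 5·4 + 10·1 + 9·2 + 36·3 + 39·4 = 332
Diego has the highest Borda score (332).

Diego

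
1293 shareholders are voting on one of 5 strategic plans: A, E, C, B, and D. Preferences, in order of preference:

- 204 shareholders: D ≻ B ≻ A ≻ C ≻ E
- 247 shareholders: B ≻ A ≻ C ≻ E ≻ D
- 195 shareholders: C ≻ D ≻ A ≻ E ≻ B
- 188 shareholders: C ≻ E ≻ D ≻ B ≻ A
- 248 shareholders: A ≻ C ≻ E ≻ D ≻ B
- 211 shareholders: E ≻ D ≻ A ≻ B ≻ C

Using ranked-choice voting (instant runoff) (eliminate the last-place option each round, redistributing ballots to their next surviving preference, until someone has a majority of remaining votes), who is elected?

Round 1: A 248, E 211, C 383, B 247, D 204. Eliminate D.
Round 2: A 248, E 211, C 383, B 451. Eliminate E.
Round 3: A 459, C 383, B 451. Eliminate C.
Round 4: A 654, B 639. A has a majority.

A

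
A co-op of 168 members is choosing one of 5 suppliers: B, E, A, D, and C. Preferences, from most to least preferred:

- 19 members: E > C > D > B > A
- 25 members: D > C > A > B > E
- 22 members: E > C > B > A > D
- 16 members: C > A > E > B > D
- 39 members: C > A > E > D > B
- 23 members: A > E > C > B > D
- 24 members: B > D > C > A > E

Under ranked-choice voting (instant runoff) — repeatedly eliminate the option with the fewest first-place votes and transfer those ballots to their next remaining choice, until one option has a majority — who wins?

C

Round 1: B 24, E 41, A 23, D 25, C 55. Eliminate A.
Round 2: B 24, E 64, D 25, C 55. Eliminate B.
Round 3: E 64, D 49, C 55. Eliminate D.
Round 4: E 64, C 104. C has a majority.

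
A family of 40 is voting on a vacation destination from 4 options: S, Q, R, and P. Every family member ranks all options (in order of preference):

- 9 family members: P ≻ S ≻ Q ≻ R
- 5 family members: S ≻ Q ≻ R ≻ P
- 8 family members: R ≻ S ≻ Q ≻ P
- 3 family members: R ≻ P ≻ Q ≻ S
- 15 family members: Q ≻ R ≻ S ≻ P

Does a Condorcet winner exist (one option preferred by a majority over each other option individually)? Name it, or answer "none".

Checking pairwise contests:
R beats S 26–14.
S beats Q 22–18.
Q beats R 29–11.
S beats P 28–12.
Every option loses at least one head-to-head, so there is no Condorcet winner.

none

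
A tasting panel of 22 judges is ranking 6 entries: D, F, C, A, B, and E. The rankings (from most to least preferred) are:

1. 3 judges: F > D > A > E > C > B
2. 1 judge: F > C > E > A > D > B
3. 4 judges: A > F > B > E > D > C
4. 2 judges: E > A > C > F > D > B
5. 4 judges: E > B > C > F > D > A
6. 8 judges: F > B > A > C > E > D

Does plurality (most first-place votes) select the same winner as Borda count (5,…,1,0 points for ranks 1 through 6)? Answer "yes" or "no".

Plurality — first-place votes: D 0, F 12, C 0, A 4, B 0, E 6. Winner: F.
Borda — scores: D 23, F 88, C 41, A 63, B 60, E 55. Winner: F.
The two methods agree.

yes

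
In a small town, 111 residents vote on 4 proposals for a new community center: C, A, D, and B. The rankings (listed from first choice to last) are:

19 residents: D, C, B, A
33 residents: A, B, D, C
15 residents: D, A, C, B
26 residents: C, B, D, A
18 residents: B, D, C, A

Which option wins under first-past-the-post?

First-place votes: C 26, A 33, D 34, B 18.
D has the most first-place votes.

D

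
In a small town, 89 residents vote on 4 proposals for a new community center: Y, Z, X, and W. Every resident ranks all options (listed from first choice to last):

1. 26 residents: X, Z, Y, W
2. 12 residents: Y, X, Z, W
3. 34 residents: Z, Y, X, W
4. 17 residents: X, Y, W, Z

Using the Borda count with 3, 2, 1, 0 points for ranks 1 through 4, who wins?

Y: 26·1 + 12·3 + 34·2 + 17·2 = 164
Z: 26·2 + 12·1 + 34·3 + 17·0 = 166
X: 26·3 + 12·2 + 34·1 + 17·3 = 187
W: 26·0 + 12·0 + 34·0 + 17·1 = 17
X has the highest Borda score (187).

X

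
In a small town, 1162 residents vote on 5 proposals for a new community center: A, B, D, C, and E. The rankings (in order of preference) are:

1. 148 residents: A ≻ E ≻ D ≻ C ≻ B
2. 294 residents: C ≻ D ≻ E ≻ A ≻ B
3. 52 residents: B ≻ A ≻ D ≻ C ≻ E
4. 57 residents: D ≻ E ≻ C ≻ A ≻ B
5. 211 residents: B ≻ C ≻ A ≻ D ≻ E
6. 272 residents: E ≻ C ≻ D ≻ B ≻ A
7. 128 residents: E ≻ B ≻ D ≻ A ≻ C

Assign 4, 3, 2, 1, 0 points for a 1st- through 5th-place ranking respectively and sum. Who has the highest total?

A: 148·4 + 294·1 + 52·3 + 57·1 + 211·2 + 272·0 + 128·1 = 1649
B: 148·0 + 294·0 + 52·4 + 57·0 + 211·4 + 272·1 + 128·3 = 1708
D: 148·2 + 294·3 + 52·2 + 57·4 + 211·1 + 272·2 + 128·2 = 2521
C: 148·1 + 294·4 + 52·1 + 57·2 + 211·3 + 272·3 + 128·0 = 2939
E: 148·3 + 294·2 + 52·0 + 57·3 + 211·0 + 272·4 + 128·4 = 2803
C has the highest Borda score (2939).

C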